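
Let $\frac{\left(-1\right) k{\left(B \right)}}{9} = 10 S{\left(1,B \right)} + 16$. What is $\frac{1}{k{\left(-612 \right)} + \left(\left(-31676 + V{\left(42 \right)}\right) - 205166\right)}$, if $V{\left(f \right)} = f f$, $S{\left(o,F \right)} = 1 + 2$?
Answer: $- \frac{1}{235492} \approx -4.2464 \cdot 10^{-6}$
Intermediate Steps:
$S{\left(o,F \right)} = 3$
$V{\left(f \right)} = f^{2}$
$k{\left(B \right)} = -414$ ($k{\left(B \right)} = - 9 \left(10 \cdot 3 + 16\right) = - 9 \left(30 + 16\right) = \left(-9\right) 46 = -414$)
$\frac{1}{k{\left(-612 \right)} + \left(\left(-31676 + V{\left(42 \right)}\right) - 205166\right)} = \frac{1}{-414 - \left(236842 - 1764\right)} = \frac{1}{-414 + \left(\left(-31676 + 1764\right) - 205166\right)} = \frac{1}{-414 - 235078} = \frac{1}{-235492} = - \frac{1}{235492}$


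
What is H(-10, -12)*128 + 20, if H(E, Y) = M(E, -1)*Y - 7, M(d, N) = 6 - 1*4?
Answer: -3948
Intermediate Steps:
M(d, N) = 2 (M(d, N) = 6 - 4 = 2)
H(E, Y) = -7 + 2*Y (H(E, Y) = 2*Y - 7 = -7 + 2*Y)
H(-10, -12)*128 + 20 = (-7 + 2*(-12))*128 + 20 = (-7 - 24)*128 + 20 = -31*128 + 20 = -3968 + 20 = -3948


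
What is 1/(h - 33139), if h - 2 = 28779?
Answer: -1/4358 ≈ -0.00022946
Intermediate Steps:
h = 28781 (h = 2 + 28779 = 28781)
1/(h - 33139) = 1/(28781 - 33139) = 1/(-4358) = -1/4358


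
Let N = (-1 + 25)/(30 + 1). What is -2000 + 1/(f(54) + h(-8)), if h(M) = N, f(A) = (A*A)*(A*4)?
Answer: -39051119969/19525560 ≈ -2000.0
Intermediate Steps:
f(A) = 4*A³ (f(A) = A²*(4*A) = 4*A³)
N = 24/31 ≈ 0.77419
h(M) = 24/31
-2000 + 1/(f(54) + h(-8)) = -2000 + 1/(4*54³ + 24/31) = -2000 + 1/(4*157464 + 24/31) = -2000 + 1/(629856 + 24/31) = -2000 + 1/(19525560/31) = -2000 + 31/19525560 = -39051119969/19525560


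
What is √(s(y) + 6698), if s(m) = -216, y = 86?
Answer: √6482 ≈ 80.511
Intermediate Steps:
√(s(y) + 6698) = √(-216 + 6698) = √6482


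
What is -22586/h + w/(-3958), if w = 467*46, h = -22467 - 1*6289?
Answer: -132085251/28454062 ≈ -4.6421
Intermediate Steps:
h = -28756 (h = -22467 - 6289 = -28756)
w = 21482
-22586/h + w/(-3958) = -22586/(-28756) + 21482/(-3958) = -22586*(-1/28756) + 21482*(-1/3958) = 11293/14378 - 10741/1979 = -132085251/28454062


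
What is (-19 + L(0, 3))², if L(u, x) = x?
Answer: 256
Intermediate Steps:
(-19 + L(0, 3))² = (-19 + 3)² = (-16)² = 256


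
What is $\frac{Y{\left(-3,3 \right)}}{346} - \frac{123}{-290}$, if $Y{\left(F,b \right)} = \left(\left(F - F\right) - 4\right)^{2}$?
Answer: $\frac{23599}{50170} \approx 0.47038$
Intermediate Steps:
$Y{\left(F,b \right)} = 16$ ($Y{\left(F,b \right)} = \left(0 - 4\right)^{2} = \left(-4\right)^{2} = 16$)
$\frac{Y{\left(-3,3 \right)}}{346} - \frac{123}{-290} = \frac{16}{346} - \frac{123}{-290} = 16 \cdot \frac{1}{346} - - \frac{123}{290} = \frac{8}{173} + \frac{123}{290} = \frac{23599}{50170}$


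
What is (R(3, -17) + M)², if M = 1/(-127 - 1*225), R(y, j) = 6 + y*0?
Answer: 4456321/123904 ≈ 35.966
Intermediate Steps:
R(y, j) = 6 (R(y, j) = 6 + 0 = 6)
M = -1/352 (M = 1/(-127 - 225) = 1/(-352) = -1/352 ≈ -0.0028409)
(R(3, -17) + M)² = (6 - 1/352)² = (2111/352)² = 4456321/123904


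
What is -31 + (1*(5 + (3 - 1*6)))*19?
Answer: 7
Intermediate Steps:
-31 + (1*(5 + (3 - 1*6)))*19 = -31 + (1*(5 + (3 - 6)))*19 = -31 + (1*(5 - 3))*19 = -31 + (1*2)*19 = -31 + 2*19 = -31 + 38 = 7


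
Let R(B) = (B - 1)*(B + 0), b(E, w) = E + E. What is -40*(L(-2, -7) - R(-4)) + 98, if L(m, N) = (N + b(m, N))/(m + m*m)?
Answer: 1118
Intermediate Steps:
b(E, w) = 2*E
L(m, N) = (N + 2*m)/(m + m²) (L(m, N) = (N + 2*m)/(m + m*m) = (N + 2*m)/(m + m²))
R(B) = B*(-1 + B) (R(B) = (-1 + B)*B = B*(-1 + B))
-40*(L(-2, -7) - R(-4)) + 98 = -40*((-7 + 2*(-2))/((-2)*(1 - 2)) - (-4)*(-1 - 4)) + 98 = -40*(-½*(-7 - 4)/(-1) - (-4)*(-5)) + 98 = -40*(-½*(-1)*(-11) - 1*20) + 98 = -40*(-11/2 - 20) + 98 = -40*(-51/2) + 98 = 1020 + 98 = 1118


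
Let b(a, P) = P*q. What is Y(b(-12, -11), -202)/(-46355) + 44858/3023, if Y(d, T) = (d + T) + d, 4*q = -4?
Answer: 415987346/28026233 ≈ 14.843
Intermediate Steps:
q = -1 (q = (¼)*(-4) = -1)
b(a, P) = -P (b(a, P) = P*(-1) = -P)
Y(d, T) = T + 2*d (Y(d, T) = (T + d) + d = T + 2*d)
Y(b(-12, -11), -202)/(-46355) + 44858/3023 = (-202 + 2*(-1*(-11)))/(-46355) + 44858/3023 = (-202 + 2*11)*(-1/46355) + 44858*(1/3023) = (-202 + 22)*(-1/46355) + 44858/3023 = -180*(-1/46355) + 44858/3023 = 36/9271 + 44858/3023 = 415987346/28026233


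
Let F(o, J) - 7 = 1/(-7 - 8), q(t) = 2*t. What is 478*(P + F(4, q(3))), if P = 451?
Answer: 3283382/15 ≈ 2.1889e+5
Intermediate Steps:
F(o, J) = 104/15 (F(o, J) = 7 + 1/(-7 - 8) = 7 + 1/(-15) = 7 - 1/15 = 104/15)
478*(P + F(4, q(3))) = 478*(451 + 104/15) = 478*(6869/15) = 3283382/15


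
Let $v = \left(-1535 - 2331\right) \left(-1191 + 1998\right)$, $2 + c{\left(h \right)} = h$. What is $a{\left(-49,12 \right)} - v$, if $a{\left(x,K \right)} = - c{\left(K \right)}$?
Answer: $3119852$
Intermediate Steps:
$c{\left(h \right)} = -2 + h$
$a{\left(x,K \right)} = 2 - K$ ($a{\left(x,K \right)} = - (-2 + K) = 2 - K$)
$v = -3119862$ ($v = \left(-3866\right) 807 = -3119862$)
$a{\left(-49,12 \right)} - v = \left(2 - 12\right) - -3119862 = \left(2 - 12\right) + 3119862 = -10 + 3119862 = 3119852$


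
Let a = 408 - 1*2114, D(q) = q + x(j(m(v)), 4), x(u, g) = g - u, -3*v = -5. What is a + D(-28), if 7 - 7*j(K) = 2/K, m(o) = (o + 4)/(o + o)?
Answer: -205969/119 ≈ -1730.8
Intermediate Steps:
v = 5/3 (v = -⅓*(-5) = 5/3 ≈ 1.6667)
m(o) = (4 + o)/(2*o) (m(o) = (4 + o)/((2*o)) = (4 + o)*(1/(2*o)) = (4 + o)/(2*o))
j(K) = 1 - 2/(7*K)
D(q) = 377/119 + q (D(q) = q + (4 - (-2/7 + (4 + 5/3)/(2*(5/3)))/((4 + 5/3)/(2*(5/3)))) = q + (4 - (-2/7 + (½)*(⅗)*(17/3))/((½)*(⅗)*(17/3))) = q + (4 - (-2/7 + 17/10)/17/10) = q + (4 - 10*99/(17*70)) = q + (4 - 1*99/119) = q + (4 - 99/119) = q + 377/119 = 377/119 + q)
a = -1706 (a = 408 - 2114 = -1706)
a + D(-28) = -1706 + (377/119 - 28) = -1706 - 2955/119 = -205969/119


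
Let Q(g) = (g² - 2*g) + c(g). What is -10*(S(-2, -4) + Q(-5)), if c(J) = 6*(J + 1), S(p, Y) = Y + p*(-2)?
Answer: -110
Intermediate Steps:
S(p, Y) = Y - 2*p
c(J) = 6 + 6*J (c(J) = 6*(1 + J) = 6 + 6*J)
Q(g) = 6 + g² + 4*g (Q(g) = (g² - 2*g) + (6 + 6*g) = 6 + g² + 4*g)
-10*(S(-2, -4) + Q(-5)) = -10*((-4 - 2*(-2)) + (6 + (-5)² + 4*(-5))) = -10*((-4 + 4) + (6 + 25 - 20)) = -10*(0 + 11) = -10*11 = -110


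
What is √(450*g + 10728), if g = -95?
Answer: 3*I*√3558 ≈ 178.95*I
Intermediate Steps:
√(450*g + 10728) = √(450*(-95) + 10728) = √(-42750 + 10728) = √(-32022) = 3*I*√3558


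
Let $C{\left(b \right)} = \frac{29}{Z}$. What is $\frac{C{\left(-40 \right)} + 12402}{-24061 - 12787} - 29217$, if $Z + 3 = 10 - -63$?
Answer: $- \frac{75362029289}{2579360} \approx -29217.0$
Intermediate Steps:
$Z = 70$ ($Z = -3 + \left(10 - -63\right) = -3 + \left(10 + 63\right) = -3 + 73 = 70$)
$C{\left(b \right)} = \frac{29}{70}$
$\frac{C{\left(-40 \right)} + 12402}{-24061 - 12787} - 29217 = \frac{\frac{29}{70} + 12402}{-24061 - 12787} - 29217 = \frac{868169}{70 \left(-36848\right)} - 29217 = \frac{868169}{70} \left(- \frac{1}{36848}\right) - 29217 = - \frac{868169}{2579360} - 29217 = - \frac{75362029289}{2579360}$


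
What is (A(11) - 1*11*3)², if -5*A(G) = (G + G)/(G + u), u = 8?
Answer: 9966649/9025 ≈ 1104.3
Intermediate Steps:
A(G) = -2*G/(5*(8 + G)) (A(G) = -(G + G)/(5*(G + 8)) = -2*G/(5*(8 + G)))
(A(11) - 1*11*3)² = (-2*11/(40 + 5*11) - 1*11*3)² = (-2*11/(40 + 55) - 11*3)² = (-2*11/95 - 33)² = (-2*11*1/95 - 33)² = (-22/95 - 33)² = (-3157/95)² = 9966649/9025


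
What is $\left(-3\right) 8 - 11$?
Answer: $-35$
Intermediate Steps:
$\left(-3\right) 8 - 11 = -24 - 11 = -35$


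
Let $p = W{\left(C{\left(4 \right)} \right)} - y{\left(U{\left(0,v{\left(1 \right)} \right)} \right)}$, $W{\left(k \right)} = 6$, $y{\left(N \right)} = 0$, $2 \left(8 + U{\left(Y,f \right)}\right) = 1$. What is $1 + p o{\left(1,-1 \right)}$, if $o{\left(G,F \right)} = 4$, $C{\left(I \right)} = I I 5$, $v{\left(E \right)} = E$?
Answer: $25$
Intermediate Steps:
$C{\left(I \right)} = 5 I^{2}$ ($C{\left(I \right)} = I^{2} \cdot 5 = 5 I^{2}$)
$U{\left(Y,f \right)} = - \frac{15}{2}$ ($U{\left(Y,f \right)} = -8 + \frac{1}{2} \cdot 1 = -8 + \frac{1}{2} = - \frac{15}{2}$)
$p = 6$ ($p = 6 - 0 = 6 + 0 = 6$)
$1 + p o{\left(1,-1 \right)} = 1 + 6 \cdot 4 = 1 + 24 = 25$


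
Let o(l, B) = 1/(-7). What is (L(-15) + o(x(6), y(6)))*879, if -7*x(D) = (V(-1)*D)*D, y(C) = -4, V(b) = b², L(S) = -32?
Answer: -197775/7 ≈ -28254.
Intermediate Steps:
x(D) = -D²/7 (x(D) = -(-1)²*D*D/7 = -1*D*D/7 = -D*D/7 = -D²/7)
o(l, B) = -⅐
(L(-15) + o(x(6), y(6)))*879 = (-32 - ⅐)*879 = -225/7*879 = -197775/7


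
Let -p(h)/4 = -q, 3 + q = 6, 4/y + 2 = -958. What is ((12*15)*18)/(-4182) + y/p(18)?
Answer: -1555897/2007360 ≈ -0.77510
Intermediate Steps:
y = -1/240 (y = 4/(-2 - 958) = 4/(-960) = 4*(-1/960) = -1/240 ≈ -0.0041667)
q = 3 (q = -3 + 6 = 3)
p(h) = 12 (p(h) = -(-4)*3 = -4*(-3) = 12)
((12*15)*18)/(-4182) + y/p(18) = ((12*15)*18)/(-4182) - 1/240/12 = (180*18)*(-1/4182) - 1/240*1/12 = 3240*(-1/4182) - 1/2880 = -540/697 - 1/2880 = -1555897/2007360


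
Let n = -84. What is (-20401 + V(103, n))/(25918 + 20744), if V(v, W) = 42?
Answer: -20359/46662 ≈ -0.43631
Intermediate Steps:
(-20401 + V(103, n))/(25918 + 20744) = (-20401 + 42)/(25918 + 20744) = -20359/46662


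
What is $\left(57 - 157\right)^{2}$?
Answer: $10000$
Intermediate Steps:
$\left(57 - 157\right)^{2} = \left(-100\right)^{2} = 10000$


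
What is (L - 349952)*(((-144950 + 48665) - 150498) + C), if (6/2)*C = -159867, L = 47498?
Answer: 90757976688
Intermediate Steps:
C = -53289 (C = (⅓)*(-159867) = -53289)
(L - 349952)*(((-144950 + 48665) - 150498) + C) = (47498 - 349952)*(((-144950 + 48665) - 150498) - 53289) = -302454*((-96285 - 150498) - 53289) = -302454*(-246783 - 53289) = -302454*(-300072) = 90757976688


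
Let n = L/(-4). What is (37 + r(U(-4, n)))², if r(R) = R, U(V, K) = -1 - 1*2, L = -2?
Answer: 1156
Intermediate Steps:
n = ½ (n = -2/(-4) = -2*(-¼) = ½ ≈ 0.50000)
U(V, K) = -3 (U(V, K) = -1 - 2 = -3)
(37 + r(U(-4, n)))² = (37 - 3)² = 34² = 1156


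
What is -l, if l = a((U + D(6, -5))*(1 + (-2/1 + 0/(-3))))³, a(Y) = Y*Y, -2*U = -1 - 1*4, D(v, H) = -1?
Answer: -729/64 ≈ -11.391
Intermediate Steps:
U = 5/2 (U = -(-1 - 1*4)/2 = -(-1 - 4)/2 = -½*(-5) = 5/2 ≈ 2.5000)
a(Y) = Y²
l = 729/64 (l = (((5/2 - 1)*(1 + (-2/1 + 0/(-3))))²)³ = ((3*(1 + (-2*1 + 0*(-⅓)))/2)²)³ = ((3*(1 + (-2 + 0))/2)²)³ = ((3*(1 - 2)/2)²)³ = (((3/2)*(-1))²)³ = ((-3/2)²)³ = (9/4)³ = 729/64 ≈ 11.391)
-l = -1*729/64 = -729/64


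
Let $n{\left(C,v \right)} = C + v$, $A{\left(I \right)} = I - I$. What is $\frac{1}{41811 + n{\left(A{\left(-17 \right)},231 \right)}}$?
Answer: $\frac{1}{42042} \approx 2.3786 \cdot 10^{-5}$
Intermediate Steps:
$A{\left(I \right)} = 0$
$\frac{1}{41811 + n{\left(A{\left(-17 \right)},231 \right)}} = \frac{1}{41811 + \left(0 + 231\right)} = \frac{1}{41811 + 231} = \frac{1}{42042}$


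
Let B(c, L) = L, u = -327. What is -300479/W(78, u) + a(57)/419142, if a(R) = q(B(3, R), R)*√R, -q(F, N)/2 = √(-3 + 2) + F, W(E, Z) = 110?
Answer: -300479/110 - √57*(57 + I)/209571 ≈ -2731.6 - 3.6025e-5*I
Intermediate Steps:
q(F, N) = -2*I - 2*F (q(F, N) = -2*(√(-3 + 2) + F) = -2*(√(-1) + F) = -2*(I + F) = -2*I - 2*F)
a(R) = √R*(-2*I - 2*R) (a(R) = (-2*I - 2*R)*√R = √R*(-2*I - 2*R))
-300479/W(78, u) + a(57)/419142 = -300479/110 + (2*√57*(-I - 1*57))/419142 = -300479*1/110 + (2*√57*(-I - 57))*(1/419142) = -300479/110 + (2*√57*(-57 - I))*(1/419142) = -300479/110 + √57*(-57 - I)/209571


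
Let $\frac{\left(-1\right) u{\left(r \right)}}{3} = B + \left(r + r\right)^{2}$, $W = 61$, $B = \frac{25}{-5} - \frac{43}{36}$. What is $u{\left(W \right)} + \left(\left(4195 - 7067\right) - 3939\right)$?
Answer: $- \frac{617333}{12} \approx -51444.0$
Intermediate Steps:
$B = - \frac{223}{36}$ ($B = 25 \left(- \frac{1}{5}\right) - \frac{43}{36} = -5 - \frac{43}{36} = - \frac{223}{36} \approx -6.1944$)
$u{\left(r \right)} = \frac{223}{12} - 12 r^{2}$ ($u{\left(r \right)} = - 3 \left(- \frac{223}{36} + \left(r + r\right)^{2}\right) = - 3 \left(- \frac{223}{36} + \left(2 r\right)^{2}\right) = - 3 \left(- \frac{223}{36} + 4 r^{2}\right) = \frac{223}{12} - 12 r^{2}$)
$u{\left(W \right)} + \left(\left(4195 - 7067\right) - 3939\right) = \left(\frac{223}{12} - 12 \cdot 61^{2}\right) + \left(\left(4195 - 7067\right) - 3939\right) = \left(\frac{223}{12} - 44652\right) - 6811 = - \frac{535601}{12} - 6811 = - \frac{617333}{12}$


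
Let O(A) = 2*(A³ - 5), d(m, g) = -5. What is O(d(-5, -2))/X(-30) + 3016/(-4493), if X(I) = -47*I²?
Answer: -6320431/9502695 ≈ -0.66512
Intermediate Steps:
O(A) = -10 + 2*A³ (O(A) = 2*(-5 + A³) = -10 + 2*A³)
O(d(-5, -2))/X(-30) + 3016/(-4493) = (-10 + 2*(-5)³)/((-47*(-30)²)) + 3016/(-4493) = (-10 + 2*(-125))/((-47*900)) + 3016*(-1/4493) = (-10 - 250)/(-42300) - 3016/4493 = -260*(-1/42300) - 3016/4493 = 13/2115 - 3016/4493 = -6320431/9502695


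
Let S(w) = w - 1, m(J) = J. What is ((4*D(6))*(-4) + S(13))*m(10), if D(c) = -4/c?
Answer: 680/3 ≈ 226.67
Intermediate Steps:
S(w) = -1 + w
((4*D(6))*(-4) + S(13))*m(10) = ((4*(-4/6))*(-4) + (-1 + 13))*10 = ((4*(-4*1/6))*(-4) + 12)*10 = ((4*(-2/3))*(-4) + 12)*10 = (-8/3*(-4) + 12)*10 = (32/3 + 12)*10 = (68/3)*10 = 680/3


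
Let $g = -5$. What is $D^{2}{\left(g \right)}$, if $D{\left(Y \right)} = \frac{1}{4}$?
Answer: $\frac{1}{16} \approx 0.0625$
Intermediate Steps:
$D{\left(Y \right)} = \frac{1}{4}$
$D^{2}{\left(g \right)} = \left(\frac{1}{4}\right)^{2} = \frac{1}{16}$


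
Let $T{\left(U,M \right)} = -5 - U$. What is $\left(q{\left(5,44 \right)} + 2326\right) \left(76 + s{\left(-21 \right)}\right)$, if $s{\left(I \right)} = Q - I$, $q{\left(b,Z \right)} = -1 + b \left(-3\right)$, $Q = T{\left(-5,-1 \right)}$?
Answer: $224070$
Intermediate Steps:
$Q = 0$ ($Q = -5 - -5 = -5 + 5 = 0$)
$q{\left(b,Z \right)} = -1 - 3 b$
$s{\left(I \right)} = - I$ ($s{\left(I \right)} = 0 - I = - I$)
$\left(q{\left(5,44 \right)} + 2326\right) \left(76 + s{\left(-21 \right)}\right) = \left(\left(-1 - 15\right) + 2326\right) \left(76 - -21\right) = \left(\left(-1 - 15\right) + 2326\right) \left(76 + 21\right) = \left(-16 + 2326\right) 97 = 2310 \cdot 97 = 224070$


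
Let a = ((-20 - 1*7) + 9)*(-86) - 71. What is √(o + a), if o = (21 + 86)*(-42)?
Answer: I*√3017 ≈ 54.927*I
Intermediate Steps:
o = -4494 (o = 107*(-42) = -4494)
a = 1477 (a = ((-20 - 7) + 9)*(-86) - 71 = (-27 + 9)*(-86) - 71 = -18*(-86) - 71 = 1548 - 71 = 1477)
√(o + a) = √(-4494 + 1477) = √(-3017) = I*√3017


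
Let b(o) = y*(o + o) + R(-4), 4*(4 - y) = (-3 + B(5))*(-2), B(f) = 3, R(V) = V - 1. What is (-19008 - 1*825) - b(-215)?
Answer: -18108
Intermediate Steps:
R(V) = -1 + V
y = 4 (y = 4 - (-3 + 3)*(-2)/4 = 4 - 0*(-2) = 4 - ¼*0 = 4 + 0 = 4)
b(o) = -5 + 8*o (b(o) = 4*(o + o) + (-1 - 4) = 4*(2*o) - 5 = 8*o - 5 = -5 + 8*o)
(-19008 - 1*825) - b(-215) = (-19008 - 1*825) - (-5 + 8*(-215)) = (-19008 - 825) - (-5 - 1720) = -19833 - 1*(-1725) = -19833 + 1725 = -18108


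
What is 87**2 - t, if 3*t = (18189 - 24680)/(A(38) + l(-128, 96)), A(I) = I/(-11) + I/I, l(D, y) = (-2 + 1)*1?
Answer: 791465/114 ≈ 6942.7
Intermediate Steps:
l(D, y) = -1 (l(D, y) = -1*1 = -1)
A(I) = 1 - I/11 (A(I) = I*(-1/11) + 1 = -I/11 + 1 = 1 - I/11)
t = 71401/114 (t = ((18189 - 24680)/((1 - 1/11*38) - 1))/3 = (-6491/((1 - 38/11) - 1))/3 = (-6491/(-27/11 - 1))/3 = (-6491/(-38/11))/3 = (-6491*(-11/38))/3 = (1/3)*(71401/38) = 71401/114 ≈ 626.32)
87**2 - t = 87**2 - 1*71401/114 = 7569 - 71401/114 = 791465/114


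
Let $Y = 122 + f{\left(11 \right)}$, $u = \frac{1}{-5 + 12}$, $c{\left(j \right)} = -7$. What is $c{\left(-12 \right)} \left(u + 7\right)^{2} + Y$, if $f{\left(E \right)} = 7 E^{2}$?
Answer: $\frac{4283}{7} \approx 611.86$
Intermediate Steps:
$u = \frac{1}{7} \approx 0.14286$
$Y = 969$ ($Y = 122 + 7 \cdot 11^{2} = 122 + 7 \cdot 121 = 122 + 847 = 969$)
$c{\left(-12 \right)} \left(u + 7\right)^{2} + Y = - 7 \left(\frac{1}{7} + 7\right)^{2} + 969 = - 7 \left(\frac{50}{7}\right)^{2} + 969 = \left(-7\right) \frac{2500}{49} + 969 = - \frac{2500}{7} + 969 = \frac{4283}{7}$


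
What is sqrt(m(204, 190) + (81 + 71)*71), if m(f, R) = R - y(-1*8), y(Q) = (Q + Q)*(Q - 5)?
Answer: sqrt(10774) ≈ 103.80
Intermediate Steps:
y(Q) = 2*Q*(-5 + Q) (y(Q) = (2*Q)*(-5 + Q) = 2*Q*(-5 + Q))
m(f, R) = -208 + R (m(f, R) = R - 2*(-1*8)*(-5 - 1*8) = R - 2*(-8)*(-5 - 8) = R - 2*(-8)*(-13) = R - 1*208 = R - 208 = -208 + R)
sqrt(m(204, 190) + (81 + 71)*71) = sqrt((-208 + 190) + (81 + 71)*71) = sqrt(-18 + 152*71) = sqrt(-18 + 10792) = sqrt(10774)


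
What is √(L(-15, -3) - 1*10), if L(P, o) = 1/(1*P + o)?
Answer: I*√362/6 ≈ 3.1711*I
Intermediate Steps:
L(P, o) = 1/(P + o)
√(L(-15, -3) - 1*10) = √(1/(-15 - 3) - 1*10) = √(1/(-18) - 10) = √(-1/18 - 10) = √(-181/18) = I*√362/6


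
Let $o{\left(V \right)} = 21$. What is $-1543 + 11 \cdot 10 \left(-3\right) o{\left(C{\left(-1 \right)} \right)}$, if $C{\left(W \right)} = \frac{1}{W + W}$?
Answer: $-8473$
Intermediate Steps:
$C{\left(W \right)} = \frac{1}{2 W}$
$-1543 + 11 \cdot 10 \left(-3\right) o{\left(C{\left(-1 \right)} \right)} = -1543 + 11 \cdot 10 \left(-3\right) 21 = -1543 + 110 \left(-3\right) 21 = -1543 - 6930 = -8473$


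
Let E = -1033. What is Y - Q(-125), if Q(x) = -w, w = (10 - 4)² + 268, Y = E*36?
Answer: -36884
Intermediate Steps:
Y = -37188 (Y = -1033*36 = -37188)
w = 304 (w = 6² + 268 = 36 + 268 = 304)
Q(x) = -304 (Q(x) = -1*304 = -304)
Y - Q(-125) = -37188 - 1*(-304) = -37188 + 304 = -36884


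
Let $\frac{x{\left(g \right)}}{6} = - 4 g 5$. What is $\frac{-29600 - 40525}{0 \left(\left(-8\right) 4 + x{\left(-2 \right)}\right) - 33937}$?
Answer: $\frac{70125}{33937} \approx 2.0663$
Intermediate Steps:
$x{\left(g \right)} = - 120 g$ ($x{\left(g \right)} = 6 - 4 g 5 = 6 \left(- 20 g\right) = - 120 g$)
$\frac{-29600 - 40525}{0 \left(\left(-8\right) 4 + x{\left(-2 \right)}\right) - 33937} = \frac{-29600 - 40525}{0 \left(\left(-8\right) 4 - -240\right) - 33937} = - \frac{70125}{0 \left(-32 + 240\right) - 33937} = - \frac{70125}{0 \cdot 208 - 33937} = - \frac{70125}{0 - 33937} = - \frac{70125}{-33937} = \left(-70125\right) \left(- \frac{1}{33937}\right) = \frac{70125}{33937}$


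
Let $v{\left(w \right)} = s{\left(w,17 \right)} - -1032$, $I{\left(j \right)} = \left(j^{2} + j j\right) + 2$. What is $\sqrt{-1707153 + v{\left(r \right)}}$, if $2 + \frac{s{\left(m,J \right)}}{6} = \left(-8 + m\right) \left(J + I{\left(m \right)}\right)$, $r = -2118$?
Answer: $i \sqrt{114446841585} \approx 3.383 \cdot 10^{5} i$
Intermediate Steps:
$I{\left(j \right)} = 2 + 2 j^{2}$ ($I{\left(j \right)} = \left(j^{2} + j^{2}\right) + 2 = 2 j^{2} + 2 = 2 + 2 j^{2}$)
$s{\left(m,J \right)} = -12 + 6 \left(-8 + m\right) \left(2 + J + 2 m^{2}\right)$ ($s{\left(m,J \right)} = -12 + 6 \left(-8 + m\right) \left(J + \left(2 + 2 m^{2}\right)\right) = -12 + 6 \left(-8 + m\right) \left(2 + J + 2 m^{2}\right)$)
$v{\left(w \right)} = 108 - 96 w^{2} + 102 w + 12 w \left(1 + w^{2}\right)$ ($v{\left(w \right)} = \left(-108 - 96 w^{2} - 816 + 6 \cdot 17 w + 12 w \left(1 + w^{2}\right)\right) - -1032 = \left(-108 - 96 w^{2} - 816 + 102 w + 12 w \left(1 + w^{2}\right)\right) + 1032 = \left(-924 - 96 w^{2} + 102 w + 12 w \left(1 + w^{2}\right)\right) + 1032 = 108 - 96 w^{2} + 102 w + 12 w \left(1 + w^{2}\right)$)
$\sqrt{-1707153 + v{\left(r \right)}} = \sqrt{-1707153 + \left(108 - 96 \left(-2118\right)^{2} + 12 \left(-2118\right)^{3} + 114 \left(-2118\right)\right)} = \sqrt{-1707153 + \left(108 - 430648704 + 12 \left(-9501187032\right) - 241452\right)} = \sqrt{-1707153 - 114445134432} = \sqrt{-114446841585} = i \sqrt{114446841585}$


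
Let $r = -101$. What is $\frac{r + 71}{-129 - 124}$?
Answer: $\frac{30}{253} \approx 0.11858$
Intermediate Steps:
$\frac{r + 71}{-129 - 124} = \frac{-101 + 71}{-129 - 124} = - \frac{30}{-253} = \left(-30\right) \left(- \frac{1}{253}\right) = \frac{30}{253}$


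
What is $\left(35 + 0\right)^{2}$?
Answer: $1225$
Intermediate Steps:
$\left(35 + 0\right)^{2} = 35^{2} = 1225$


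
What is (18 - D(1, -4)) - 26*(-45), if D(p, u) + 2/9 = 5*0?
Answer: 10694/9 ≈ 1188.2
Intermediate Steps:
D(p, u) = -2/9 (D(p, u) = -2/9 + 5*0 = -2/9 + 0 = -2/9)
(18 - D(1, -4)) - 26*(-45) = (18 - 1*(-2/9)) - 26*(-45) = (18 + 2/9) + 1170 = 164/9 + 1170 = 10694/9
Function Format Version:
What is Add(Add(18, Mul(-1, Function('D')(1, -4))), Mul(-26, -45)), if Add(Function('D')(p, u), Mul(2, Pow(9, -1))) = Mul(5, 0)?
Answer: Rational(10694, 9) ≈ 1188.2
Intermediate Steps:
Function('D')(p, u) = Rational(-2, 9) (Function('D')(p, u) = Add(Rational(-2, 9), Mul(5, 0)) = Add(Rational(-2, 9), 0) = Rational(-2, 9))
Add(Add(18, Mul(-1, Function('D')(1, -4))), Mul(-26, -45)) = Add(Add(18, Mul(-1, Rational(-2, 9))), Mul(-26, -45)) = Add(Add(18, Rational(2, 9)), 1170) = Add(Rational(164, 9), 1170) = Rational(10694, 9)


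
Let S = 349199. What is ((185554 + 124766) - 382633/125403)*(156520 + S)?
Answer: 6559963732471371/41801 ≈ 1.5693e+11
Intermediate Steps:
((185554 + 124766) - 382633/125403)*(156520 + S) = ((185554 + 124766) - 382633/125403)*(156520 + 349199) = (310320 - 382633*1/125403)*505719 = (310320 - 382633/125403)*505719 = (38914676327/125403)*505719 = 6559963732471371/41801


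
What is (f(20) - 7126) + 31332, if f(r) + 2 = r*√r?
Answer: 24204 + 40*√5 ≈ 24293.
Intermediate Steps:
f(r) = -2 + r^(3/2) (f(r) = -2 + r*√r = -2 + r^(3/2))
(f(20) - 7126) + 31332 = ((-2 + 20^(3/2)) - 7126) + 31332 = ((-2 + 40*√5) - 7126) + 31332 = (-7128 + 40*√5) + 31332 = 24204 + 40*√5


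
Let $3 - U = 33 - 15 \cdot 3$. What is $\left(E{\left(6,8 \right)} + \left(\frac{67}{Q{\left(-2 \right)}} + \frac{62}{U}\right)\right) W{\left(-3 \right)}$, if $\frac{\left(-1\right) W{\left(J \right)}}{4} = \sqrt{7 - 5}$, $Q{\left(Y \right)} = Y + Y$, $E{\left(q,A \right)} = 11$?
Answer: $\frac{97 \sqrt{2}}{15} \approx 9.1452$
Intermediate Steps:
$Q{\left(Y \right)} = 2 Y$
$W{\left(J \right)} = - 4 \sqrt{2}$ ($W{\left(J \right)} = - 4 \sqrt{7 - 5} = - 4 \sqrt{2}$)
$U = 15$ ($U = 3 - \left(33 - 15 \cdot 3\right) = 3 - \left(33 - 45\right) = 3 - -12 = 3 + 12 = 15$)
$\left(E{\left(6,8 \right)} + \left(\frac{67}{Q{\left(-2 \right)}} + \frac{62}{U}\right)\right) W{\left(-3 \right)} = \left(11 + \left(\frac{67}{2 \left(-2\right)} + \frac{62}{15}\right)\right) \left(- 4 \sqrt{2}\right) = \left(11 + \left(\frac{67}{-4} + 62 \cdot \frac{1}{15}\right)\right) \left(- 4 \sqrt{2}\right) = \left(11 + \left(67 \left(- \frac{1}{4}\right) + \frac{62}{15}\right)\right) \left(- 4 \sqrt{2}\right) = \left(11 + \left(- \frac{67}{4} + \frac{62}{15}\right)\right) \left(- 4 \sqrt{2}\right) = \left(11 - \frac{757}{60}\right) \left(- 4 \sqrt{2}\right) = - \frac{97 \left(- 4 \sqrt{2}\right)}{60} = \frac{97 \sqrt{2}}{15}$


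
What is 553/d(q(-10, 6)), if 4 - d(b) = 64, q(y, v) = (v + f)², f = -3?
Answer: -553/60 ≈ -9.2167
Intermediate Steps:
q(y, v) = (-3 + v)² (q(y, v) = (v - 3)² = (-3 + v)²)
d(b) = -60 (d(b) = 4 - 1*64 = 4 - 64 = -60)
553/d(q(-10, 6)) = 553/(-60) = 553*(-1/60) = -553/60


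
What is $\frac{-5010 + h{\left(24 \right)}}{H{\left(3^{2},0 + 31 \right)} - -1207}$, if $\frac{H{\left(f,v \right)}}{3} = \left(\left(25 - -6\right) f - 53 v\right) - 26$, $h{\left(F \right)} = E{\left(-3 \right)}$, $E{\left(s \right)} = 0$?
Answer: $\frac{5010}{2963} \approx 1.6909$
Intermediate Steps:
$h{\left(F \right)} = 0$
$H{\left(f,v \right)} = -78 - 159 v + 93 f$ ($H{\left(f,v \right)} = 3 \left(\left(\left(25 - -6\right) f - 53 v\right) - 26\right) = 3 \left(\left(\left(25 + 6\right) f - 53 v\right) - 26\right) = 3 \left(\left(31 f - 53 v\right) - 26\right) = 3 \left(\left(- 53 v + 31 f\right) - 26\right) = 3 \left(-26 - 53 v + 31 f\right) = -78 - 159 v + 93 f$)
$\frac{-5010 + h{\left(24 \right)}}{H{\left(3^{2},0 + 31 \right)} - -1207} = \frac{-5010 + 0}{\left(-78 - 159 \left(0 + 31\right) + 93 \cdot 3^{2}\right) - -1207} = - \frac{5010}{\left(-78 - 4929 + 93 \cdot 9\right) + 1207} = - \frac{5010}{\left(-78 - 4929 + 837\right) + 1207} = - \frac{5010}{-4170 + 1207} = - \frac{5010}{-2963} = \left(-5010\right) \left(- \frac{1}{2963}\right) = \frac{5010}{2963}$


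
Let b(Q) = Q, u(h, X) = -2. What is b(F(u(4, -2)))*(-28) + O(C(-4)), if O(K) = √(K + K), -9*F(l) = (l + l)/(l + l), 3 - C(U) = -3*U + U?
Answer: 28/9 + I*√10 ≈ 3.1111 + 3.1623*I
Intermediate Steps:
C(U) = 3 + 2*U (C(U) = 3 - (-3*U + U) = 3 - (-2)*U = 3 + 2*U)
F(l) = -⅑ (F(l) = -(l + l)/(9*(l + l)) = -2*l/(9*(2*l)) = -2*l*1/(2*l)/9 = -⅑*1 = -⅑)
O(K) = √2*√K (O(K) = √(2*K) = √2*√K)
b(F(u(4, -2)))*(-28) + O(C(-4)) = -⅑*(-28) + √2*√(3 + 2*(-4)) = 28/9 + √2*√(3 - 8) = 28/9 + √2*√(-5) = 28/9 + √2*(I*√5) = 28/9 + I*√10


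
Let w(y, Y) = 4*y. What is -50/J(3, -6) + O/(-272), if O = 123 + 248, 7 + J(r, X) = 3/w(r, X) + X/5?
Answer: 213011/43248 ≈ 4.9253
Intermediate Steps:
J(r, X) = -7 + X/5 + 3/(4*r) (J(r, X) = -7 + (3/((4*r)) + X/5) = -7 + (3*(1/(4*r)) + X*(⅕)) = -7 + (3/(4*r) + X/5) = -7 + (X/5 + 3/(4*r)) = -7 + X/5 + 3/(4*r))
O = 371
-50/J(3, -6) + O/(-272) = -50/(-7 + (⅕)*(-6) + (¾)/3) + 371/(-272) = -50/(-7 - 6/5 + (¾)*(⅓)) + 371*(-1/272) = -50/(-7 - 6/5 + ¼) - 371/272 = -50/(-159/20) - 371/272 = -50*(-20/159) - 371/272 = 1000/159 - 371/272 = 213011/43248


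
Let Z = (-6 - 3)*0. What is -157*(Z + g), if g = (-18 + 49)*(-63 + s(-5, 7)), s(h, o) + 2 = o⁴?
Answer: -11369312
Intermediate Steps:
s(h, o) = -2 + o⁴
Z = 0 (Z = -9*0 = 0)
g = 72416 (g = (-18 + 49)*(-63 + (-2 + 7⁴)) = 31*(-63 + (-2 + 2401)) = 31*(-63 + 2399) = 31*2336 = 72416)
-157*(Z + g) = -157*(0 + 72416) = -157*72416 = -11369312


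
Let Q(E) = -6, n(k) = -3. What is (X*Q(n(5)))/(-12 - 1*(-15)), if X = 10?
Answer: -20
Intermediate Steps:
(X*Q(n(5)))/(-12 - 1*(-15)) = (10*(-6))/(-12 - 1*(-15)) = -60/(-12 + 15) = -60/3 = -60*1/3 = -20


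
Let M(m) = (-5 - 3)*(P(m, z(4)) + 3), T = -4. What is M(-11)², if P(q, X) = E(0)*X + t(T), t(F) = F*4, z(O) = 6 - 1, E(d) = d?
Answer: 10816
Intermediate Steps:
z(O) = 5
t(F) = 4*F
P(q, X) = -16 (P(q, X) = 0*X + 4*(-4) = 0 - 16 = -16)
M(m) = 104 (M(m) = (-5 - 3)*(-16 + 3) = -8*(-13) = 104)
M(-11)² = 104² = 10816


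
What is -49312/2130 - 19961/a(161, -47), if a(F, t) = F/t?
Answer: 995178239/171465 ≈ 5804.0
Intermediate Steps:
-49312/2130 - 19961/a(161, -47) = -49312/2130 - 19961/(161/(-47)) = -49312*1/2130 - 19961/(161*(-1/47)) = -24656/1065 - 19961/(-161/47) = -24656/1065 - 19961*(-47/161) = -24656/1065 + 938167/161 = 995178239/171465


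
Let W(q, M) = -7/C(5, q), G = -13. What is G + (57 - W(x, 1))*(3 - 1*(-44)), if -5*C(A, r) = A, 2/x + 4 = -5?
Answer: 2337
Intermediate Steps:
x = -2/9 (x = 2/(-4 - 5) = 2/(-9) = 2*(-⅑) = -2/9 ≈ -0.22222)
C(A, r) = -A/5
W(q, M) = 7 (W(q, M) = -7/((-⅕*5)) = -7/(-1) = -7*(-1) = 7)
G + (57 - W(x, 1))*(3 - 1*(-44)) = -13 + (57 - 1*7)*(3 - 1*(-44)) = -13 + (57 - 7)*(3 + 44) = -13 + 50*47 = -13 + 2350 = 2337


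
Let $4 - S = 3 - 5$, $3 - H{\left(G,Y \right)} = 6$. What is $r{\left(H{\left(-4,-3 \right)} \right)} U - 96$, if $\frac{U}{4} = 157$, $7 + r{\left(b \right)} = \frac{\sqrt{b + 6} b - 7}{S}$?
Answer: $- \frac{15674}{3} - 314 \sqrt{3} \approx -5768.5$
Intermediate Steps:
$H{\left(G,Y \right)} = -3$ ($H{\left(G,Y \right)} = 3 - 6 = -3$)
$S = 6$ ($S = 4 - \left(3 - 5\right) = 4 - -2 = 4 + 2 = 6$)
$r{\left(b \right)} = - \frac{49}{6} + \frac{b \sqrt{6 + b}}{6}$ ($r{\left(b \right)} = -7 + \frac{\sqrt{b + 6} b - 7}{6} = -7 + \left(\sqrt{6 + b} b - 7\right) \frac{1}{6} = -7 + \left(b \sqrt{6 + b} - 7\right) \frac{1}{6} = -7 + \left(-7 + b \sqrt{6 + b}\right) \frac{1}{6} = -7 + \left(- \frac{7}{6} + \frac{b \sqrt{6 + b}}{6}\right) = - \frac{49}{6} + \frac{b \sqrt{6 + b}}{6}$)
$U = 628$ ($U = 4 \cdot 157 = 628$)
$r{\left(H{\left(-4,-3 \right)} \right)} U - 96 = \left(- \frac{49}{6} + \frac{1}{6} \left(-3\right) \sqrt{6 - 3}\right) 628 - 96 = \left(- \frac{49}{6} + \frac{1}{6} \left(-3\right) \sqrt{3}\right) 628 - 96 = \left(- \frac{49}{6} - \frac{\sqrt{3}}{2}\right) 628 - 96 = \left(- \frac{15386}{3} - 314 \sqrt{3}\right) - 96 = - \frac{15674}{3} - 314 \sqrt{3}$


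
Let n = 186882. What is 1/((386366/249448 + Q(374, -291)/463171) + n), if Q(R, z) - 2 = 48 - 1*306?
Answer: 57768539804/10795989700485077 ≈ 5.3509e-6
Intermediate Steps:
Q(R, z) = -256 (Q(R, z) = 2 + (48 - 1*306) = 2 + (48 - 306) = 2 - 258 = -256)
1/((386366/249448 + Q(374, -291)/463171) + n) = 1/((386366/249448 - 256/463171) + 186882) = 1/((386366*(1/249448) - 256*1/463171) + 186882) = 1/((193183/124724 - 256/463171) + 186882) = 1/(89444833949/57768539804 + 186882) = 1/(10795989700485077/57768539804) = 57768539804/10795989700485077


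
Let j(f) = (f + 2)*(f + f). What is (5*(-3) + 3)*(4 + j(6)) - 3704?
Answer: -4904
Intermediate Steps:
j(f) = 2*f*(2 + f) (j(f) = (2 + f)*(2*f) = 2*f*(2 + f))
(5*(-3) + 3)*(4 + j(6)) - 3704 = (5*(-3) + 3)*(4 + 2*6*(2 + 6)) - 3704 = (-15 + 3)*(4 + 2*6*8) - 3704 = -12*(4 + 96) - 3704 = -12*100 - 3704 = -1200 - 3704 = -4904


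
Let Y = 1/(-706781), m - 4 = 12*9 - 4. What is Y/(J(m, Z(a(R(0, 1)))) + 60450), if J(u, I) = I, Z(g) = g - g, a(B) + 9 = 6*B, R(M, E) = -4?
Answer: -1/42724911450 ≈ -2.3406e-11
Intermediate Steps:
m = 108 (m = 4 + (12*9 - 4) = 4 + (108 - 4) = 4 + 104 = 108)
a(B) = -9 + 6*B
Z(g) = 0
Y = -1/706781 ≈ -1.4149e-6
Y/(J(m, Z(a(R(0, 1)))) + 60450) = -1/(706781*(0 + 60450)) = -1/706781/60450 = -1/706781*1/60450 = -1/42724911450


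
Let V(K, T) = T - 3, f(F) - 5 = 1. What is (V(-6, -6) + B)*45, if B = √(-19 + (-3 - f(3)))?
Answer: -405 + 90*I*√7 ≈ -405.0 + 238.12*I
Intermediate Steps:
f(F) = 6 (f(F) = 5 + 1 = 6)
V(K, T) = -3 + T
B = 2*I*√7 (B = √(-19 + (-3 - 1*6)) = √(-19 + (-3 - 6)) = √(-19 - 9) = √(-28) = 2*I*√7 ≈ 5.2915*I)
(V(-6, -6) + B)*45 = ((-3 - 6) + 2*I*√7)*45 = (-9 + 2*I*√7)*45 = -405 + 90*I*√7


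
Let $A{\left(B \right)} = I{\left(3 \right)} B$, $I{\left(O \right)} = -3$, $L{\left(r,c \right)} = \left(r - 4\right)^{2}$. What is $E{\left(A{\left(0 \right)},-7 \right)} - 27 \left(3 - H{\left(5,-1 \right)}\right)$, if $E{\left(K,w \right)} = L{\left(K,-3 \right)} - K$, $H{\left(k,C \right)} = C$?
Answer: $-92$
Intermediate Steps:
$L{\left(r,c \right)} = \left(-4 + r\right)^{2}$
$A{\left(B \right)} = - 3 B$
$E{\left(K,w \right)} = \left(-4 + K\right)^{2} - K$
$E{\left(A{\left(0 \right)},-7 \right)} - 27 \left(3 - H{\left(5,-1 \right)}\right) = \left(\left(-4 - 0\right)^{2} - \left(-3\right) 0\right) - 27 \left(3 - -1\right) = \left(\left(-4 + 0\right)^{2} - 0\right) - 27 \left(3 + 1\right) = \left(\left(-4\right)^{2} + 0\right) - 108 = \left(16 + 0\right) - 108 = 16 - 108 = -92$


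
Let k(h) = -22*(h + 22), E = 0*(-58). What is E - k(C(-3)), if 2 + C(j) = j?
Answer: 374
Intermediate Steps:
E = 0
C(j) = -2 + j
k(h) = -484 - 22*h (k(h) = -22*(22 + h) = -484 - 22*h)
E - k(C(-3)) = 0 - (-484 - 22*(-2 - 3)) = 0 - (-484 - 22*(-5)) = 0 - (-484 + 110) = 0 - 1*(-374) = 0 + 374 = 374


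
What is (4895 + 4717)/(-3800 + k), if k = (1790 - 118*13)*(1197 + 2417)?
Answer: 267/25594 ≈ 0.010432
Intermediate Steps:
k = 925184 (k = (1790 - 1534)*3614 = 256*3614 = 925184)
(4895 + 4717)/(-3800 + k) = (4895 + 4717)/(-3800 + 925184) = 9612/921384 = 9612*(1/921384) = 267/25594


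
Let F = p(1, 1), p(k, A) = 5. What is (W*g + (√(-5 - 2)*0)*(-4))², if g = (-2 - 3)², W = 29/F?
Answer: 21025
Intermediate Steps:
F = 5
W = 29/5 ≈ 5.8000
g = 25 (g = (-5)² = 25)
(W*g + (√(-5 - 2)*0)*(-4))² = ((29/5)*25 + (√(-5 - 2)*0)*(-4))² = (145 + (√(-7)*0)*(-4))² = (145 + ((I*√7)*0)*(-4))² = (145 + 0*(-4))² = (145 + 0)² = 145² = 21025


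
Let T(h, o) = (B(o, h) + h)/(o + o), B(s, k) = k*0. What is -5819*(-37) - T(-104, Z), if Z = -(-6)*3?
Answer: 1937753/9 ≈ 2.1531e+5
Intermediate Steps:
B(s, k) = 0
Z = 18 (Z = -6*(-3) = 18)
T(h, o) = h/(2*o) (T(h, o) = (0 + h)/(o + o) = h/((2*o)) = h*(1/(2*o)) = h/(2*o))
-5819*(-37) - T(-104, Z) = -5819*(-37) - (-104)/(2*18) = 215303 - (-104)/(2*18) = 215303 - 1*(-26/9) = 215303 + 26/9 = 1937753/9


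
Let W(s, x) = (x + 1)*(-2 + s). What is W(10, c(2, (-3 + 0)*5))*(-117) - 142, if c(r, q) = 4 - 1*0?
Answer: -4822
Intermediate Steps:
c(r, q) = 4 (c(r, q) = 4 + 0 = 4)
W(s, x) = (1 + x)*(-2 + s)
W(10, c(2, (-3 + 0)*5))*(-117) - 142 = (-2 + 10 - 2*4 + 10*4)*(-117) - 142 = (-2 + 10 - 8 + 40)*(-117) - 142 = 40*(-117) - 142 = -4680 - 142 = -4822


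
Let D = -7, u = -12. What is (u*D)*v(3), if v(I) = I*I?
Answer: 756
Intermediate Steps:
v(I) = I**2
(u*D)*v(3) = -12*(-7)*3**2 = 84*9 = 756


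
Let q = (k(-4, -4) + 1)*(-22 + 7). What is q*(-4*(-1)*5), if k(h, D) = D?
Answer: 900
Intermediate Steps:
q = 45 (q = (-4 + 1)*(-22 + 7) = -3*(-15) = 45)
q*(-4*(-1)*5) = 45*(-4*(-1)*5) = 45*(4*5) = 45*20 = 900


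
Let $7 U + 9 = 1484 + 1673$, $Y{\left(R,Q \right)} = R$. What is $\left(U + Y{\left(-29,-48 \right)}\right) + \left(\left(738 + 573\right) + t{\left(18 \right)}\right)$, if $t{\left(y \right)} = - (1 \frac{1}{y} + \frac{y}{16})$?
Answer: $\frac{872189}{504} \approx 1730.5$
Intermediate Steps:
$t{\left(y \right)} = - \frac{1}{y} - \frac{y}{16}$ ($t{\left(y \right)} = - (\frac{1}{y} + y \frac{1}{16}) = - (\frac{1}{y} + \frac{y}{16}) = - \frac{1}{y} - \frac{y}{16}$)
$U = \frac{3148}{7}$ ($U = - \frac{9}{7} + \frac{1484 + 1673}{7} = - \frac{9}{7} + \frac{1}{7} \cdot 3157 = - \frac{9}{7} + 451 = \frac{3148}{7} \approx 449.71$)
$\left(U + Y{\left(-29,-48 \right)}\right) + \left(\left(738 + 573\right) + t{\left(18 \right)}\right) = \left(\frac{3148}{7} - 29\right) + \left(\left(738 + 573\right) - \frac{85}{72}\right) = \frac{2945}{7} + \left(1311 - \frac{85}{72}\right) = \frac{2945}{7} + \frac{94307}{72} = \frac{872189}{504}$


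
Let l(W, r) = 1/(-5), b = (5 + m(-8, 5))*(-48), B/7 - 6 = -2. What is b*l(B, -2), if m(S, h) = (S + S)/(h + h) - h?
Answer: -384/25 ≈ -15.360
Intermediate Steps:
B = 28 (B = 42 + 7*(-2) = 42 - 14 = 28)
m(S, h) = -h + S/h (m(S, h) = (2*S)/((2*h)) - h = (2*S)*(1/(2*h)) - h = S/h - h = -h + S/h)
b = 384/5 (b = (5 + (-1*5 - 8/5))*(-48) = (5 + (-5 - 8*1/5))*(-48) = (5 + (-5 - 8/5))*(-48) = (5 - 33/5)*(-48) = -8/5*(-48) = 384/5 ≈ 76.800)
l(W, r) = -1/5
b*l(B, -2) = (384/5)*(-1/5) = -384/25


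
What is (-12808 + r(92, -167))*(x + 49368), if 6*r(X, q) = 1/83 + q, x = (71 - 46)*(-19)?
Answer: -52089330982/83 ≈ -6.2758e+8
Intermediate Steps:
x = -475 (x = 25*(-19) = -475)
r(X, q) = 1/498 + q/6 (r(X, q) = (1/83 + q)/6 = 1/498 + q/6)
(-12808 + r(92, -167))*(x + 49368) = (-12808 + (1/498 + (⅙)*(-167)))*(-475 + 49368) = (-12808 + (1/498 - 167/6))*48893 = (-12808 - 2310/83)*48893 = -1065374/83*48893 = -52089330982/83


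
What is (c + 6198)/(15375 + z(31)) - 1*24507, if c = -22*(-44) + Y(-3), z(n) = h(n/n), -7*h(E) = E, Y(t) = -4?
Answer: -1318745617/53812 ≈ -24507.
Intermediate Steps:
h(E) = -E/7
z(n) = -⅐ (z(n) = -n/(7*n) = -⅐*1 = -⅐)
c = 964 (c = -22*(-44) - 4 = 968 - 4 = 964)
(c + 6198)/(15375 + z(31)) - 1*24507 = (964 + 6198)/(15375 - ⅐) - 1*24507 = 7162/(107624/7) - 24507 = 7162*(7/107624) - 24507 = 25067/53812 - 24507 = -1318745617/53812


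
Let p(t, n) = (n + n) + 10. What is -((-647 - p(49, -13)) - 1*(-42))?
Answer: 589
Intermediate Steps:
p(t, n) = 10 + 2*n (p(t, n) = 2*n + 10 = 10 + 2*n)
-((-647 - p(49, -13)) - 1*(-42)) = -((-647 - (10 + 2*(-13))) - 1*(-42)) = -((-647 - (10 - 26)) + 42) = -((-647 - 1*(-16)) + 42) = -((-647 + 16) + 42) = -(-631 + 42) = -1*(-589) = 589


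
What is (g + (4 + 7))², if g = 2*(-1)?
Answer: 81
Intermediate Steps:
g = -2
(g + (4 + 7))² = (-2 + (4 + 7))² = (-2 + 11)² = 9² = 81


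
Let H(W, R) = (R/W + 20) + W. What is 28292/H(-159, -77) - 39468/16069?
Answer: -18288620691/88475914 ≈ -206.71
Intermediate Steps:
H(W, R) = 20 + W + R/W (H(W, R) = (20 + R/W) + W = 20 + W + R/W)
28292/H(-159, -77) - 39468/16069 = 28292/(20 - 159 - 77/(-159)) - 39468/16069 = 28292/(20 - 159 - 77*(-1/159)) - 39468*1/16069 = 28292/(20 - 159 + 77/159) - 39468/16069 = 28292/(-22024/159) - 39468/16069 = 28292*(-159/22024) - 39468/16069 = -1124607/5506 - 39468/16069 = -18288620691/88475914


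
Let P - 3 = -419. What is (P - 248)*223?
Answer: -148072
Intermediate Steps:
P = -416 (P = 3 - 419 = -416)
(P - 248)*223 = (-416 - 248)*223 = -664*223 = -148072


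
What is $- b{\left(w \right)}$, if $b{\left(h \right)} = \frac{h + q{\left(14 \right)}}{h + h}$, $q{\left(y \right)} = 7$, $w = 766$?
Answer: $- \frac{773}{1532} \approx -0.50457$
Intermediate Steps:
$b{\left(h \right)} = \frac{7 + h}{2 h}$ ($b{\left(h \right)} = \frac{h + 7}{h + h} = \frac{7 + h}{2 h}$)
$- b{\left(w \right)} = - \frac{7 + 766}{2 \cdot 766} = - \frac{773}{2 \cdot 766} = \left(-1\right) \frac{773}{1532} = - \frac{773}{1532}$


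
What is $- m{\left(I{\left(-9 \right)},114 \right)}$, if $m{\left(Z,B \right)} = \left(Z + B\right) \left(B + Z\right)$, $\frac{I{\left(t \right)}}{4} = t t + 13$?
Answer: $-240100$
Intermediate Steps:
$I{\left(t \right)} = 52 + 4 t^{2}$ ($I{\left(t \right)} = 4 \left(t t + 13\right) = 4 \left(t^{2} + 13\right) = 4 \left(13 + t^{2}\right) = 52 + 4 t^{2}$)
$m{\left(Z,B \right)} = \left(B + Z\right)^{2}$ ($m{\left(Z,B \right)} = \left(B + Z\right) \left(B + Z\right) = \left(B + Z\right)^{2}$)
$- m{\left(I{\left(-9 \right)},114 \right)} = - \left(114 + \left(52 + 4 \left(-9\right)^{2}\right)\right)^{2} = - \left(114 + \left(52 + 4 \cdot 81\right)\right)^{2} = - \left(114 + \left(52 + 324\right)\right)^{2} = - \left(114 + 376\right)^{2} = - 490^{2} = \left(-1\right) 240100 = -240100$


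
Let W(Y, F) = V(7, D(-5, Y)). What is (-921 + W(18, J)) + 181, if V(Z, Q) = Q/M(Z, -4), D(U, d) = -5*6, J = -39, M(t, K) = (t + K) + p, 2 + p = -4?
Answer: -730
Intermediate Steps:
p = -6 (p = -2 - 4 = -6)
M(t, K) = -6 + K + t (M(t, K) = (t + K) - 6 = (K + t) - 6 = -6 + K + t)
D(U, d) = -30
V(Z, Q) = Q/(-10 + Z) (V(Z, Q) = Q/(-6 - 4 + Z) = Q/(-10 + Z))
W(Y, F) = 10 (W(Y, F) = -30/(-10 + 7) = -30/(-3) = -30*(-⅓) = 10)
(-921 + W(18, J)) + 181 = (-921 + 10) + 181 = -911 + 181 = -730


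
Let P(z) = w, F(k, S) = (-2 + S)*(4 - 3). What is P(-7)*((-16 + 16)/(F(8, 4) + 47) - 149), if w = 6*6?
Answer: -5364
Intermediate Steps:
F(k, S) = -2 + S (F(k, S) = (-2 + S)*1 = -2 + S)
w = 36
P(z) = 36
P(-7)*((-16 + 16)/(F(8, 4) + 47) - 149) = 36*((-16 + 16)/((-2 + 4) + 47) - 149) = 36*(0/(2 + 47) - 149) = 36*(0/49 - 149) = 36*(0*(1/49) - 149) = 36*(0 - 149) = 36*(-149) = -5364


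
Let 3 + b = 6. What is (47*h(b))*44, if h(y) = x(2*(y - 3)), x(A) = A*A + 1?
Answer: 2068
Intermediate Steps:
b = 3 (b = -3 + 6 = 3)
x(A) = 1 + A² (x(A) = A² + 1 = 1 + A²)
h(y) = 1 + (-6 + 2*y)² (h(y) = 1 + (2*(y - 3))² = 1 + (2*(-3 + y))² = 1 + (-6 + 2*y)²)
(47*h(b))*44 = (47*(1 + 4*(-3 + 3)²))*44 = (47*(1 + 4*0²))*44 = (47*(1 + 4*0))*44 = (47*(1 + 0))*44 = (47*1)*44 = 47*44 = 2068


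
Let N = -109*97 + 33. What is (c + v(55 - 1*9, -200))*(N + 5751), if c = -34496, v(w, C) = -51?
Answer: 165445583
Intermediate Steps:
N = -10540 (N = -10573 + 33 = -10540)
(c + v(55 - 1*9, -200))*(N + 5751) = (-34496 - 51)*(-10540 + 5751) = -34547*(-4789) = 165445583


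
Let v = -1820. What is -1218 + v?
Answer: -3038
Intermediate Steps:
-1218 + v = -1218 - 1820 = -3038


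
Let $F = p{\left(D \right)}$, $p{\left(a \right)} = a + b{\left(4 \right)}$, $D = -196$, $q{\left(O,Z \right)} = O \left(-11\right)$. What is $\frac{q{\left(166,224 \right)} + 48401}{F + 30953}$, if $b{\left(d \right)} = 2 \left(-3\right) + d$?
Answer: $\frac{9315}{6151} \approx 1.5144$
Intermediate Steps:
$q{\left(O,Z \right)} = - 11 O$
$b{\left(d \right)} = -6 + d$
$p{\left(a \right)} = -2 + a$ ($p{\left(a \right)} = a + \left(-6 + 4\right) = a - 2 = -2 + a$)
$F = -198$ ($F = -2 - 196 = -198$)
$\frac{q{\left(166,224 \right)} + 48401}{F + 30953} = \frac{\left(-11\right) 166 + 48401}{-198 + 30953} = \frac{-1826 + 48401}{30755} = 46575 \cdot \frac{1}{30755} = \frac{9315}{6151}$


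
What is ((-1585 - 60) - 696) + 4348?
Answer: 2007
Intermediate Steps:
((-1585 - 60) - 696) + 4348 = (-1645 - 696) + 4348 = -2341 + 4348 = 2007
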